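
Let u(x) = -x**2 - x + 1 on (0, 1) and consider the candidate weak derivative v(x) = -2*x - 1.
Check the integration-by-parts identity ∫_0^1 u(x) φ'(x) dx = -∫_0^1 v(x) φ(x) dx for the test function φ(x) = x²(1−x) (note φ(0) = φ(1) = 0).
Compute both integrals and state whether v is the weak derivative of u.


LHS = 11/60, RHS = 11/60. Yes, v = u' weakly.

u(x) = -x**2 - x + 1, classical derivative u'(x) = -2*x - 1.
φ(x) = x²(1−x), so φ'(x) = x*(2 - 3*x).
Note φ(0) = φ(1) = 0, so the boundary term u·φ vanishes.
LHS = ∫_0^1 u(x) φ'(x) dx = ∫_0^1 (3*x^4 + x^3 - 5*x^2 + 2*x) dx. Term by term:
  ∫_0^1 3*x^4 dx = 3/5;  ∫_0^1 x^3 dx = 1/4;  ∫_0^1 -5*x^2 dx = -5/3;
  ∫_0^1 2*x dx = 1.
Sum: 3/5 + 1/4 − 5/3 + 1 = 11/60.
So LHS = 11/60.
∫_0^1 v(x) φ(x) dx = ∫_0^1 (2*x^4 - x^3 - x^2) dx. Term by term:
  ∫_0^1 2*x^4 dx = 2/5;  ∫_0^1 -x^3 dx = -1/4;  ∫_0^1 -x^2 dx = -1/3.
Sum: 2/5 − 1/4 − 1/3 = -11/60.
So RHS = -∫_0^1 v(x) φ(x) dx = 11/60.
LHS = RHS, so the identity holds for this test φ.
Moreover u is smooth here and v(x) = u'(x) = -2*x - 1 pointwise, so the identity holds for every test function. Hence v is the weak derivative of u.


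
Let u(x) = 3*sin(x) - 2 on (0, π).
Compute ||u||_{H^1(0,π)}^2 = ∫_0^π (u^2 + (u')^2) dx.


||u||_{H^1(0,π)}^2 = -24 + 13*π

u'(x) = 3*cos(x).
Expand u² and (u')² and integrate term by term on (0, π), using: for integers n ≥ 1, ∫_0^π sin²(nx) dx = ∫_0^π cos²(nx) dx = π/2; for n ≠ n', ∫_0^π sin(nx)sin(n'x) dx = ∫_0^π cos(nx)cos(n'x) dx = 0; and by product-to-sum, ∫_0^π sin(nx)cos(n'x) dx = ½∫_0^π [sin((n+n')x) + sin((n−n')x)] dx, which is 0 when n+n' is even and 2n/(n²−n'²) when n+n' is odd (it need not vanish on (0, π)). For the constant mode: ∫_0^π 1 dx = π, ∫_0^π cos(nx) dx = 0, ∫_0^π sin(nx) dx = (1−(−1)^n)/n.
  u² squared terms: (-2)²·∫1 dx = 4·π = 4*π;  (3)²·∫sin(x)² dx = 9·π/2 = 9*π/2.
  u² cross terms: 2·(-2)·(3)·∫1·sin(x) dx = -12·(2) = -24.
  So ∫_0^π u² dx = 4*π + 9*π/2 − 24 = -24 + 17*π/2.
  (u')² squared terms: (3)²·∫cos(x)² dx = 9·π/2 = 9*π/2.
  So ∫_0^π (u')² dx = 9*π/2.
||u||_{H^1}^2 = (-24 + 17*π/2) + (9*π/2) = -24 + 13*π.


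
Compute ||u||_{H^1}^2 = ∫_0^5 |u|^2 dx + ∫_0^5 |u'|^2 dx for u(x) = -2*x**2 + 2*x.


||u||_{H^1}^2 = 5710/3

The H^1 norm (squared) on an interval (0, L) is
  ||u||_{H^1}^2 = ∫_0^L u(x)^2 dx + ∫_0^L u'(x)^2 dx.
Compute u'(x) = 2 - 4*x.
Then u(x)^2 = 4*x**4 - 8*x**3 + 4*x**2 and u'(x)^2 = 16*x**2 - 16*x + 4.
Integrate each monomial from 0 to 5 using ∫_0^5 c·x^n dx = c·5^(n+1)/(n+1):
  ∫_0^5 u(x)^2 dx = ∫_0^5 (4*x^4 - 8*x^3 + 4*x^2) dx. Term by term:
    ∫_0^5 4*x^4 dx = 2500;  ∫_0^5 -8*x^3 dx = -1250;  ∫_0^5 4*x^2 dx = 500/3.
  Sum: 2500 − 1250 + 500/3 = 4250/3.
  ∫_0^5 u'(x)^2 dx = ∫_0^5 (16*x^2 - 16*x + 4) dx. Term by term:
    ∫_0^5 16*x^2 dx = 2000/3;  ∫_0^5 -16*x dx = -200;  ∫_0^5 4 dx = 20.
  Sum: 2000/3 − 200 + 20 = 1460/3.
Adding: ||u||_{H^1}^2 = 4250/3 + 1460/3 = 5710/3.


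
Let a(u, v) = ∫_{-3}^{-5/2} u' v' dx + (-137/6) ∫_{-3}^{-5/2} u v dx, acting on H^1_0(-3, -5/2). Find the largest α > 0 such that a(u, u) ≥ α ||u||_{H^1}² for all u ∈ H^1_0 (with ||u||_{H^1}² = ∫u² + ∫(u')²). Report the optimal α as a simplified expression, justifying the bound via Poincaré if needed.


α = (-137 + 24*π^2)/(6*(1 + 4*π^2))

Coercivity of a(·,·) on H^1_0(-3, -5/2) means a(u, u) ≥ α ||u||_{H^1}² for every u ∈ H^1_0.
The interval has length L = 1/2, and Poincaré/coercivity depend only on L. Here a(u, u) = ∫(u')² + (-137/6)·∫u².
Here c = -137/6 < 0 with |c| < (π/L)² = 4*π^2, so coercivity still holds. The condition a(u,u) ≥ α||u||_{H^1}² reads (1−α)∫(u')² ≥ (α−c)∫u². Any admissible α is ≤ 1 (rapidly oscillating u have ∫u²/∫(u')² → 0), and α = 1 would force 0 ≥ (1−c)∫u², impossible since c < 1; so 1−α > 0. By the sharp Poincaré inequality on H^1_0 of an interval of length L, ∫(u')² ≥ (π/L)²∫u² with equality for the first sine mode sin(π(x−x₀)/L) (x₀ the left endpoint), so the inequality holds for all u iff (1−α)(π/L)² ≥ α − c, i.e. α ≤ ((π/L)² + c)/((π/L)² + 1) = (1 + c(L/π)²)/(1 + (L/π)²). (Direct route, valid since c ≤ 0: Poincaré gives c∫u² ≥ c(L/π)²∫(u')², so a(u,u) ≥ (1 + c(L/π)²)∫(u')², while ||u||_{H^1}² ≤ (1 + (L/π)²)∫(u')²; dividing yields the same α.) With (π/L)² = 4*π^2 and c = -137/6, the largest admissible constant is α = ((π/L)² + c)/((π/L)² + 1).
Simplifying, α = (-137 + 24*π^2)/(6*(1 + 4*π^2)).


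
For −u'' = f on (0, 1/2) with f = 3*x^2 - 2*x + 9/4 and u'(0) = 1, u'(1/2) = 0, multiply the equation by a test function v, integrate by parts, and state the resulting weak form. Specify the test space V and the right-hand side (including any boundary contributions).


V = H^1(0, 1/2) (v unrestricted at boundary; u is determined up to an additive constant); weak form: ∫_0^1/2 u'v' dx = ∫_0^1/2 (3*x^2 - 2*x + 9/4) v dx − v(0) for all v ∈ V.

Multiply both sides by a test function v and integrate from 0 to 1/2:
  ∫_0^1/2 −u''(x) v(x) dx = ∫_0^1/2 f(x) v(x) dx.
Integrate the LHS by parts once:
  ∫_0^1/2 −u'' v dx = −[u'(x) v(x)]_0^1/2 + ∫_0^1/2 u'(x) v'(x) dx.
Thus ∫_0^1/2 u'(x) v'(x) dx = ∫_0^1/2 f(x) v(x) dx + [u'(x) v(x)]_0^1/2.
Choose V so that boundary terms are either known or forced to vanish.
u has inhomogeneous Neumann u'(0) = 1, u'(1/2) = 0. [u' v]_0^1/2 = (0)·v(1/2) − (1)·v(0) = − v(0). Take V = H^1(0, 1/2); boundary term becomes part of RHS.
Weak formulation: find u (satisfying any essential BC) such that ∫_0^1/2 u'(x) v'(x) dx = ∫_0^1/2 f v dx − v(0) for all v ∈ V (Neumann data are natural BCs: they enter the RHS as boundary terms).
Substituting f(x) = 3*x^2 - 2*x + 9/4, the right-hand side is ∫_0^1/2 (3*x^2 - 2*x + 9/4) v dx − v(0).
Compatibility check (pure Neumann): taking v ≡ 1 ∈ V gives 0 = ∫_0^1/2 f dx + (0) − (1), i.e. ∫_0^1/2 f dx must equal u'(0) − u'(1/2) = 1. Indeed ∫_0^1/2 (3*x^2 - 2*x + 9/4) dx = 1, so the data are compatible. The solution is then unique only up to an additive constant (fix it e.g. by requiring ∫_0^1/2 u dx = 0).


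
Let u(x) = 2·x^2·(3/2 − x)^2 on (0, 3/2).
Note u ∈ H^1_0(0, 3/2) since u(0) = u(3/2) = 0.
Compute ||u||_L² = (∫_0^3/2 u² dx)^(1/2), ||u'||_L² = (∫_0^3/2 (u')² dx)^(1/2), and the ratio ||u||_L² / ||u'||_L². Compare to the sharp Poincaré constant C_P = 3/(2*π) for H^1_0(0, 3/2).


||u||_L² / ||u'||_L² = sqrt(3)/4 < C_P = 3/(2*π).

u(x) = 2·x^2·(3/2 − x)^2, so u'(x) = x*(2*x - 3)*(4*x - 3).
u(x) = 2·x^2·(3/2 − x)^2 vanishes at x = 0 and x = 3/2, so u ∈ H^1_0(0, 3/2). Differentiate via the product rule and integrate the resulting polynomials term by term.
  ∫_0^3/2 u² dx = ∫_0^3/2 (4*x^8 - 24*x^7 + 54*x^6 - 54*x^5 + 81*x^4/4) dx. Term by term:
    ∫_0^3/2 4*x^8 dx = 2187/128;  ∫_0^3/2 -24*x^7 dx = -19683/256;  ∫_0^3/2 54*x^6 dx = 59049/448;
    ∫_0^3/2 -54*x^5 dx = -6561/64;  ∫_0^3/2 81*x^4/4 dx = 19683/640.
  Sum: 2187/128 − 19683/256 + 59049/448 − 6561/64 + 19683/640 = 2187/8960.
  ∫_0^3/2 (u')² dx = ∫_0^3/2 (64*x^6 - 288*x^5 + 468*x^4 - 324*x^3 + 81*x^2) dx. Term by term:
    ∫_0^3/2 64*x^6 dx = 2187/14;  ∫_0^3/2 -288*x^5 dx = -2187/4;  ∫_0^3/2 468*x^4 dx = 28431/40;
    ∫_0^3/2 -324*x^3 dx = -6561/16;  ∫_0^3/2 81*x^2 dx = 729/8.
  Sum: 2187/14 − 2187/4 + 28431/40 − 6561/16 + 729/8 = 729/560.
∫_0^3/2 u² dx = 2187/8960, so ||u||_L² = 27*sqrt(105)/560.
∫_0^3/2 (u')² dx = 729/560, so ||u'||_L² = 27*sqrt(35)/140.
Ratio ||u||_L² / ||u'||_L² = sqrt(3)/4.
Sharp Poincaré constant on H^1_0(0, 3/2) is C_P = L/π = 3/(2*π), achieved by sin(2*π/3·x).
A polynomial bump cannot attain the sharp Poincaré constant (only the first sine eigenfunction does), so the ratio is strictly less than C_P, consistent with ||u||_L² ≤ C_P ||u'||_L².


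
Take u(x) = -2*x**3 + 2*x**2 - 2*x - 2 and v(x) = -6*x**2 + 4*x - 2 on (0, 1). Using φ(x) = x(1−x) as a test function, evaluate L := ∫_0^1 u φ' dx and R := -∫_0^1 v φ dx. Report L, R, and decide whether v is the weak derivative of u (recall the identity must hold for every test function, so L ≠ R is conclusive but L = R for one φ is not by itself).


LHS = 3/10, RHS = 3/10. Yes, v = u' weakly.

u(x) = -2*x**3 + 2*x**2 - 2*x - 2, classical derivative u'(x) = -6*x**2 + 4*x - 2.
φ(x) = x(1−x), so φ'(x) = 1 - 2*x.
Note φ(0) = φ(1) = 0, so the boundary term u·φ vanishes.
LHS = ∫_0^1 u(x) φ'(x) dx = ∫_0^1 (4*x^4 - 6*x^3 + 6*x^2 + 2*x - 2) dx. Term by term:
  ∫_0^1 4*x^4 dx = 4/5;  ∫_0^1 -6*x^3 dx = -3/2;  ∫_0^1 6*x^2 dx = 2;
  ∫_0^1 2*x dx = 1;  ∫_0^1 -2 dx = -2.
Sum: 4/5 − 3/2 + 2 + 1 − 2 = 3/10.
So LHS = 3/10.
∫_0^1 v(x) φ(x) dx = ∫_0^1 (6*x^4 - 10*x^3 + 6*x^2 - 2*x) dx. Term by term:
  ∫_0^1 6*x^4 dx = 6/5;  ∫_0^1 -10*x^3 dx = -5/2;  ∫_0^1 6*x^2 dx = 2;
  ∫_0^1 -2*x dx = -1.
Sum: 6/5 − 5/2 + 2 − 1 = -3/10.
So RHS = -∫_0^1 v(x) φ(x) dx = 3/10.
LHS = RHS, so the identity holds for this test φ.
Moreover u is smooth here and v(x) = u'(x) = -6*x**2 + 4*x - 2 pointwise, so the identity holds for every test function. Hence v is the weak derivative of u.


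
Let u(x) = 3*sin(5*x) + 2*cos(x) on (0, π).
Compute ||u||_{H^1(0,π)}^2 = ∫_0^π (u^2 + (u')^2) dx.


||u||_{H^1(0,π)}^2 = 121*π

u'(x) = -2*sin(x) + 15*cos(5*x).
Expand u² and (u')² and integrate term by term on (0, π), using: for integers n ≥ 1, ∫_0^π sin²(nx) dx = ∫_0^π cos²(nx) dx = π/2; for n ≠ n', ∫_0^π sin(nx)sin(n'x) dx = ∫_0^π cos(nx)cos(n'x) dx = 0; and by product-to-sum, ∫_0^π sin(nx)cos(n'x) dx = ½∫_0^π [sin((n+n')x) + sin((n−n')x)] dx, which is 0 when n+n' is even and 2n/(n²−n'²) when n+n' is odd (it need not vanish on (0, π)).
  u² squared terms: (2)²·∫cos(x)² dx = 4·π/2 = 2*π;  (3)²·∫sin(5x)² dx = 9·π/2 = 9*π/2.
  u² cross terms: 2·(2)·(3)·∫cos(x)·sin(5x) dx = 12·(0) = 0.
  So ∫_0^π u² dx = 2*π + 9*π/2 + 0 = 13*π/2.
  (u')² squared terms: (-2)²·∫sin(x)² dx = 4·π/2 = 2*π;  (15)²·∫cos(5x)² dx = 225·π/2 = 225*π/2.
  (u')² cross terms: 2·(-2)·(15)·∫sin(x)·cos(5x) dx = -60·(0) = 0.
  So ∫_0^π (u')² dx = 2*π + 225*π/2 + 0 = 229*π/2.
||u||_{H^1}^2 = (13*π/2) + (229*π/2) = 121*π.


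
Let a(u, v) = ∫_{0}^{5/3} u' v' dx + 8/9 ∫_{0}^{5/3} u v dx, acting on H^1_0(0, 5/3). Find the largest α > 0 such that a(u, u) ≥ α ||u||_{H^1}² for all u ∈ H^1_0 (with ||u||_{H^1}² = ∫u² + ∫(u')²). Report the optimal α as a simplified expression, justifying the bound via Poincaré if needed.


α = (200 + 81*π^2)/(9*(25 + 9*π^2))

Coercivity of a(·,·) on H^1_0(0, 5/3) means a(u, u) ≥ α ||u||_{H^1}² for every u ∈ H^1_0.
The interval has length L = 5/3, and Poincaré/coercivity depend only on L. Here a(u, u) = ∫(u')² + (8/9)·∫u².
Here 0 < c = 8/9 < 1. The condition a(u,u) ≥ α||u||_{H^1}² reads (1−α)∫(u')² ≥ (α−c)∫u². Any admissible α is ≤ 1 (rapidly oscillating u have ∫u²/∫(u')² → 0), and α = 1 would force 0 ≥ (1−c)∫u², impossible since c < 1; so 1−α > 0. By the sharp Poincaré inequality on H^1_0 of an interval of length L, ∫(u')² ≥ (π/L)²∫u² with equality for the first sine mode sin(π(x−x₀)/L) (x₀ the left endpoint), so the inequality holds for all u iff (1−α)(π/L)² ≥ α − c, i.e. α ≤ ((π/L)² + c)/((π/L)² + 1) = (1 + c(L/π)²)/(1 + (L/π)²). With (π/L)² = 9*π^2/25 and c = 8/9, the largest admissible constant is α = ((π/L)² + c)/((π/L)² + 1).
Simplifying, α = (200 + 81*π^2)/(9*(25 + 9*π^2)).


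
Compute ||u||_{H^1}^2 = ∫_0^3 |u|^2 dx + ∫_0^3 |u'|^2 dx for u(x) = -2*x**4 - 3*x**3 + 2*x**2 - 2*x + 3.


||u||_{H^1}^2 = 1964076/35

The H^1 norm (squared) on an interval (0, L) is
  ||u||_{H^1}^2 = ∫_0^L u(x)^2 dx + ∫_0^L u'(x)^2 dx.
Compute u'(x) = -8*x**3 - 9*x**2 + 4*x - 2.
Then u(x)^2 = 4*x**8 + 12*x**7 + x**6 - 4*x**5 + 4*x**4 - 26*x**3 + 16*x**2 - 12*x + 9 and u'(x)^2 = 64*x**6 + 144*x**5 + 17*x**4 - 40*x**3 + 52*x**2 - 16*x + 4.
Integrate each monomial from 0 to 3 using ∫_0^3 c·x^n dx = c·3^(n+1)/(n+1):
  ∫_0^3 u(x)^2 dx = ∫_0^3 (4*x^8 + 12*x^7 + x^6 - 4*x^5 + 4*x^4 - 26*x^3 + 16*x^2 - 12*x + 9) dx. Term by term:
    ∫_0^3 4*x^8 dx = 8748;  ∫_0^3 12*x^7 dx = 19683/2;  ∫_0^3 x^6 dx = 2187/7;
    ∫_0^3 -4*x^5 dx = -486;  ∫_0^3 4*x^4 dx = 972/5;  ∫_0^3 -26*x^3 dx = -1053/2;
    ∫_0^3 16*x^2 dx = 144;  ∫_0^3 -12*x dx = -54;  ∫_0^3 9 dx = 27.
  Sum: 8748 + 19683/2 + 2187/7 − 486 + 972/5 − 1053/2 + 144 − 54 + 27 = 637029/35.
  ∫_0^3 u'(x)^2 dx = ∫_0^3 (64*x^6 + 144*x^5 + 17*x^4 - 40*x^3 + 52*x^2 - 16*x + 4) dx. Term by term:
    ∫_0^3 64*x^6 dx = 139968/7;  ∫_0^3 144*x^5 dx = 17496;  ∫_0^3 17*x^4 dx = 4131/5;
    ∫_0^3 -40*x^3 dx = -810;  ∫_0^3 52*x^2 dx = 468;  ∫_0^3 -16*x dx = -72;
    ∫_0^3 4 dx = 12.
  Sum: 139968/7 + 17496 + 4131/5 − 810 + 468 − 72 + 12 = 1327047/35.
Adding: ||u||_{H^1}^2 = 637029/35 + 1327047/35 = 1964076/35.


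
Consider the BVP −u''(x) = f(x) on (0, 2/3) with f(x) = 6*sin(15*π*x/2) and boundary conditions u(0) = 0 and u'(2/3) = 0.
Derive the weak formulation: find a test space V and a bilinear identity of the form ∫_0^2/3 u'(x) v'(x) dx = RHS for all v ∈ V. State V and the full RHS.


V = {v ∈ H^1(0, 2/3) : v(0) = 0} (test functions vanish at x = 0 where u is specified); weak form: ∫_0^2/3 u'v' dx = ∫_0^2/3 (6*sin(15*π*x/2)) v dx for all v ∈ V.

Multiply both sides by a test function v and integrate from 0 to 2/3:
  ∫_0^2/3 −u''(x) v(x) dx = ∫_0^2/3 f(x) v(x) dx.
Integrate the LHS by parts once:
  ∫_0^2/3 −u'' v dx = −[u'(x) v(x)]_0^2/3 + ∫_0^2/3 u'(x) v'(x) dx.
Thus ∫_0^2/3 u'(x) v'(x) dx = ∫_0^2/3 f(x) v(x) dx + [u'(x) v(x)]_0^2/3.
Choose V so that boundary terms are either known or forced to vanish.
Mixed BC: u(0) = 0 (Dirichlet) and u'(2/3) = 0 (Neumann). Define V = {v ∈ H^1(0, 2/3) : v(0) = 0}. Then [u' v]_0^2/3 = u'(2/3)·v(2/3) − u'(0)·0 = 0.
Weak formulation: find u (satisfying any essential BC) such that ∫_0^2/3 u'(x) v'(x) dx = ∫_0^2/3 f v dx for all v ∈ V (Dirichlet at 0 absorbed into V; the Neumann datum at x = 2/3 is zero, so no boundary term remains).
Substituting f(x) = 6*sin(15*π*x/2), the right-hand side is ∫_0^2/3 (6*sin(15*π*x/2)) v dx.


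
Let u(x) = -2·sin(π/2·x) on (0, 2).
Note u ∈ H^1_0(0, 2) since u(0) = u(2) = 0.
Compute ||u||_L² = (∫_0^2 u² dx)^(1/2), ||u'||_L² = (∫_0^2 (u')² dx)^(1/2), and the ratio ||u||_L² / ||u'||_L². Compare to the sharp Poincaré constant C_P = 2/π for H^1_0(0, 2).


||u||_L² / ||u'||_L² = 2/π = C_P.

u(x) = -2·sin(π/2·x), so u'(x) = -π*cos(π*x/2).
Writing u(x) = A·sin(kπx/L) with A = -2 and k = 1, use ∫_0^L sin²(kπx/L) dx = L/2 and ∫_0^L cos²(kπx/L) dx = L/2.
u² = 4·sin²(π/2·x) and (u')² = π^2·cos²(π/2·x), and each of sin², cos² integrates to L/2 = 1 over (0, 2).
∫_0^2 u² dx = 4, so ||u||_L² = 2.
∫_0^2 (u')² dx = π^2, so ||u'||_L² = π.
Ratio ||u||_L² / ||u'||_L² = 2/π.
Sharp Poincaré constant on H^1_0(0, 2) is C_P = L/π = 2/π, achieved by sin(π/2·x).
This is the k = 1 eigenfunction (up to amplitude), so the ratio equals the sharp Poincaré constant exactly.


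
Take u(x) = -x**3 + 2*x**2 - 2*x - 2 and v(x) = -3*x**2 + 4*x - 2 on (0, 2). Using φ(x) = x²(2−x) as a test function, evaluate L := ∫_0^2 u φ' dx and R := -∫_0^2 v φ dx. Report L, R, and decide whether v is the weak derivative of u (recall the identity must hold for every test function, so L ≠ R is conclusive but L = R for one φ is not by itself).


LHS = 8/3, RHS = 8/3. Yes, v = u' weakly.

u(x) = -x**3 + 2*x**2 - 2*x - 2, classical derivative u'(x) = -3*x**2 + 4*x - 2.
φ(x) = x²(2−x), so φ'(x) = x*(4 - 3*x).
Note φ(0) = φ(2) = 0, so the boundary term u·φ vanishes.
LHS = ∫_0^2 u(x) φ'(x) dx = ∫_0^2 (3*x^5 - 10*x^4 + 14*x^3 - 2*x^2 - 8*x) dx. Term by term:
  ∫_0^2 3*x^5 dx = 32;  ∫_0^2 -10*x^4 dx = -64;  ∫_0^2 14*x^3 dx = 56;
  ∫_0^2 -2*x^2 dx = -16/3;  ∫_0^2 -8*x dx = -16.
Sum: 32 − 64 + 56 − 16/3 − 16 = 8/3.
So LHS = 8/3.
∫_0^2 v(x) φ(x) dx = ∫_0^2 (3*x^5 - 10*x^4 + 10*x^3 - 4*x^2) dx. Term by term:
  ∫_0^2 3*x^5 dx = 32;  ∫_0^2 -10*x^4 dx = -64;  ∫_0^2 10*x^3 dx = 40;
  ∫_0^2 -4*x^2 dx = -32/3.
Sum: 32 − 64 + 40 − 32/3 = -8/3.
So RHS = -∫_0^2 v(x) φ(x) dx = 8/3.
LHS = RHS, so the identity holds for this test φ.
Moreover u is smooth here and v(x) = u'(x) = -3*x**2 + 4*x - 2 pointwise, so the identity holds for every test function. Hence v is the weak derivative of u.


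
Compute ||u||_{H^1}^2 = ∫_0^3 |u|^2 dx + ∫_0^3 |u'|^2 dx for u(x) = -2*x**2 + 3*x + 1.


||u||_{H^1}^2 = 447/5

The H^1 norm (squared) on an interval (0, L) is
  ||u||_{H^1}^2 = ∫_0^L u(x)^2 dx + ∫_0^L u'(x)^2 dx.
Compute u'(x) = 3 - 4*x.
Then u(x)^2 = 4*x**4 - 12*x**3 + 5*x**2 + 6*x + 1 and u'(x)^2 = 16*x**2 - 24*x + 9.
Integrate each monomial from 0 to 3 using ∫_0^3 c·x^n dx = c·3^(n+1)/(n+1):
  ∫_0^3 u(x)^2 dx = ∫_0^3 (4*x^4 - 12*x^3 + 5*x^2 + 6*x + 1) dx. Term by term:
    ∫_0^3 4*x^4 dx = 972/5;  ∫_0^3 -12*x^3 dx = -243;  ∫_0^3 5*x^2 dx = 45;
    ∫_0^3 6*x dx = 27;  ∫_0^3 1 dx = 3.
  Sum: 972/5 − 243 + 45 + 27 + 3 = 132/5.
  ∫_0^3 u'(x)^2 dx = ∫_0^3 (16*x^2 - 24*x + 9) dx. Term by term:
    ∫_0^3 16*x^2 dx = 144;  ∫_0^3 -24*x dx = -108;  ∫_0^3 9 dx = 27.
  Sum: 144 − 108 + 27 = 63.
Adding: ||u||_{H^1}^2 = 132/5 + 63 = 447/5.


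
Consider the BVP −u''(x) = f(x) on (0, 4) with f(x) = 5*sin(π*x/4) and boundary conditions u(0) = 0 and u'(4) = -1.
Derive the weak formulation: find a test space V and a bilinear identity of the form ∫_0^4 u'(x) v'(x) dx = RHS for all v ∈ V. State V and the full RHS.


V = {v ∈ H^1(0, 4) : v(0) = 0} (test functions vanish at x = 0 where u is specified); weak form: ∫_0^4 u'v' dx = ∫_0^4 (5*sin(π*x/4)) v dx − v(4) for all v ∈ V.

Multiply both sides by a test function v and integrate from 0 to 4:
  ∫_0^4 −u''(x) v(x) dx = ∫_0^4 f(x) v(x) dx.
Integrate the LHS by parts once:
  ∫_0^4 −u'' v dx = −[u'(x) v(x)]_0^4 + ∫_0^4 u'(x) v'(x) dx.
Thus ∫_0^4 u'(x) v'(x) dx = ∫_0^4 f(x) v(x) dx + [u'(x) v(x)]_0^4.
Choose V so that boundary terms are either known or forced to vanish.
Mixed BC: u(0) = 0 (Dirichlet) and u'(4) = -1 (Neumann). Define V = {v ∈ H^1(0, 4) : v(0) = 0}. Then [u' v]_0^4 = u'(4)·v(4) − u'(0)·0 = − v(4).
Weak formulation: find u (satisfying any essential BC) such that ∫_0^4 u'(x) v'(x) dx = ∫_0^4 f v dx − v(4) for all v ∈ V (Dirichlet at 0 absorbed into V; Neumann datum at x = 4 contributes the boundary term).
Substituting f(x) = 5*sin(π*x/4), the right-hand side is ∫_0^4 (5*sin(π*x/4)) v dx − v(4).


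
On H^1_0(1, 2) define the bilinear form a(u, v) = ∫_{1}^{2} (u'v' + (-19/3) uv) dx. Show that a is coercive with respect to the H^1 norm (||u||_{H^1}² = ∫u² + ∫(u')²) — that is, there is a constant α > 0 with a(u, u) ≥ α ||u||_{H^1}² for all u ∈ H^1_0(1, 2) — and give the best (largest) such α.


α = (-19/3 + π^2)/(1 + π^2)

Coercivity of a(·,·) on H^1_0(1, 2) means a(u, u) ≥ α ||u||_{H^1}² for every u ∈ H^1_0.
The interval has length L = 1, and Poincaré/coercivity depend only on L. Here a(u, u) = ∫(u')² + (-19/3)·∫u².
Here c = -19/3 < 0 with |c| < (π/L)² = π^2, so coercivity still holds. The condition a(u,u) ≥ α||u||_{H^1}² reads (1−α)∫(u')² ≥ (α−c)∫u². Any admissible α is ≤ 1 (rapidly oscillating u have ∫u²/∫(u')² → 0), and α = 1 would force 0 ≥ (1−c)∫u², impossible since c < 1; so 1−α > 0. By the sharp Poincaré inequality on H^1_0 of an interval of length L, ∫(u')² ≥ (π/L)²∫u² with equality for the first sine mode sin(π(x−x₀)/L) (x₀ the left endpoint), so the inequality holds for all u iff (1−α)(π/L)² ≥ α − c, i.e. α ≤ ((π/L)² + c)/((π/L)² + 1) = (1 + c(L/π)²)/(1 + (L/π)²). (Direct route, valid since c ≤ 0: Poincaré gives c∫u² ≥ c(L/π)²∫(u')², so a(u,u) ≥ (1 + c(L/π)²)∫(u')², while ||u||_{H^1}² ≤ (1 + (L/π)²)∫(u')²; dividing yields the same α.) With (π/L)² = π^2 and c = -19/3, the largest admissible constant is α = ((π/L)² + c)/((π/L)² + 1).
Simplifying, α = (-19/3 + π^2)/(1 + π^2).


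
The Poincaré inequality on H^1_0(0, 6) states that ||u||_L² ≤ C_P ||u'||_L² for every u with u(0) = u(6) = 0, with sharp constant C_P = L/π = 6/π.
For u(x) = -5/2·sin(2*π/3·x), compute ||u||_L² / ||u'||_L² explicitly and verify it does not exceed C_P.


||u||_L² / ||u'||_L² = 3/(2*π) < C_P = 6/π.

u(x) = -5/2·sin(2*π/3·x), so u'(x) = -5*π*cos(2*π*x/3)/3.
Writing u(x) = A·sin(kπx/L) with A = -5/2 and k = 4, use ∫_0^L sin²(kπx/L) dx = L/2 and ∫_0^L cos²(kπx/L) dx = L/2.
u² = 25/4·sin²(2*π/3·x) and (u')² = 25*π^2/9·cos²(2*π/3·x), and each of sin², cos² integrates to L/2 = 3 over (0, 6).
∫_0^6 u² dx = 75/4, so ||u||_L² = 5*sqrt(3)/2.
∫_0^6 (u')² dx = 25*π^2/3, so ||u'||_L² = 5*sqrt(3)*π/3.
Ratio ||u||_L² / ||u'||_L² = 3/(2*π).
Sharp Poincaré constant on H^1_0(0, 6) is C_P = L/π = 6/π, achieved by sin(π/6·x).
This is the k = 4 harmonic; the ratio L/(kπ) is strictly less than C_P = L/π, consistent with the sharp inequality ||u||_L² ≤ C_P ||u'||_L².


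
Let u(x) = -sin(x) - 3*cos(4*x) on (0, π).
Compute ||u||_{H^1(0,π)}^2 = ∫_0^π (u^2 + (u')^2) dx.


||u||_{H^1(0,π)}^2 = -68/5 + 155*π/2

u'(x) = 12*sin(4*x) - cos(x).
Expand u² and (u')² and integrate term by term on (0, π), using: for integers n ≥ 1, ∫_0^π sin²(nx) dx = ∫_0^π cos²(nx) dx = π/2; for n ≠ n', ∫_0^π sin(nx)sin(n'x) dx = ∫_0^π cos(nx)cos(n'x) dx = 0; and by product-to-sum, ∫_0^π sin(nx)cos(n'x) dx = ½∫_0^π [sin((n+n')x) + sin((n−n')x)] dx, which is 0 when n+n' is even and 2n/(n²−n'²) when n+n' is odd (it need not vanish on (0, π)).
  u² squared terms: (-1)²·∫sin(x)² dx = 1·π/2 = π/2;  (-3)²·∫cos(4x)² dx = 9·π/2 = 9*π/2.
  u² cross terms: 2·(-1)·(-3)·∫sin(x)·cos(4x) dx = 6·(-2/15) = -4/5.
  So ∫_0^π u² dx = π/2 + 9*π/2 − 4/5 = -4/5 + 5*π.
  (u')² squared terms: (-1)²·∫cos(x)² dx = 1·π/2 = π/2;  (12)²·∫sin(4x)² dx = 144·π/2 = 72*π.
  (u')² cross terms: 2·(-1)·(12)·∫cos(x)·sin(4x) dx = -24·(8/15) = -64/5.
  So ∫_0^π (u')² dx = π/2 + 72*π − 64/5 = -64/5 + 145*π/2.
||u||_{H^1}^2 = (-4/5 + 5*π) + (-64/5 + 145*π/2) = -68/5 + 155*π/2.


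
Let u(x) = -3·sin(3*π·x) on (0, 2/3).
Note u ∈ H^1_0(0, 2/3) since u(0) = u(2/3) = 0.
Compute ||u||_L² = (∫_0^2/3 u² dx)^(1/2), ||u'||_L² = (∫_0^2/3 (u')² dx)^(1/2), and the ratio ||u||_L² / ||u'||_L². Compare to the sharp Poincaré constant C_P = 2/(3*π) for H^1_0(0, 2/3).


||u||_L² / ||u'||_L² = 1/(3*π) < C_P = 2/(3*π).

u(x) = -3·sin(3*π·x), so u'(x) = -9*π*cos(3*π*x).
Writing u(x) = A·sin(kπx/L) with A = -3 and k = 2, use ∫_0^L sin²(kπx/L) dx = L/2 and ∫_0^L cos²(kπx/L) dx = L/2.
u² = 9·sin²(3*π·x) and (u')² = 81*π^2·cos²(3*π·x), and each of sin², cos² integrates to L/2 = 1/3 over (0, 2/3).
∫_0^2/3 u² dx = 3, so ||u||_L² = sqrt(3).
∫_0^2/3 (u')² dx = 27*π^2, so ||u'||_L² = 3*sqrt(3)*π.
Ratio ||u||_L² / ||u'||_L² = 1/(3*π).
Sharp Poincaré constant on H^1_0(0, 2/3) is C_P = L/π = 2/(3*π), achieved by sin(3*π/2·x).
This is the k = 2 harmonic; the ratio L/(kπ) is strictly less than C_P = L/π, consistent with the sharp inequality ||u||_L² ≤ C_P ||u'||_L².


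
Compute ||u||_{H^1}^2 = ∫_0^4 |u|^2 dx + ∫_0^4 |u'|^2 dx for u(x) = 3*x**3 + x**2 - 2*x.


||u||_{H^1}^2 = 858896/21

The H^1 norm (squared) on an interval (0, L) is
  ||u||_{H^1}^2 = ∫_0^L u(x)^2 dx + ∫_0^L u'(x)^2 dx.
Compute u'(x) = 9*x**2 + 2*x - 2.
Then u(x)^2 = 9*x**6 + 6*x**5 - 11*x**4 - 4*x**3 + 4*x**2 and u'(x)^2 = 81*x**4 + 36*x**3 - 32*x**2 - 8*x + 4.
Integrate each monomial from 0 to 4 using ∫_0^4 c·x^n dx = c·4^(n+1)/(n+1):
  ∫_0^4 u(x)^2 dx = ∫_0^4 (9*x^6 + 6*x^5 - 11*x^4 - 4*x^3 + 4*x^2) dx. Term by term:
    ∫_0^4 9*x^6 dx = 147456/7;  ∫_0^4 6*x^5 dx = 4096;  ∫_0^4 -11*x^4 dx = -11264/5;
    ∫_0^4 -4*x^3 dx = -256;  ∫_0^4 4*x^2 dx = 256/3.
  Sum: 147456/7 + 4096 − 11264/5 − 256 + 256/3 = 2387456/105.
  ∫_0^4 u'(x)^2 dx = ∫_0^4 (81*x^4 + 36*x^3 - 32*x^2 - 8*x + 4) dx. Term by term:
    ∫_0^4 81*x^4 dx = 82944/5;  ∫_0^4 36*x^3 dx = 2304;  ∫_0^4 -32*x^2 dx = -2048/3;
    ∫_0^4 -8*x dx = -64;  ∫_0^4 4 dx = 16.
  Sum: 82944/5 + 2304 − 2048/3 − 64 + 16 = 272432/15.
Adding: ||u||_{H^1}^2 = 2387456/105 + 272432/15 = 858896/21.


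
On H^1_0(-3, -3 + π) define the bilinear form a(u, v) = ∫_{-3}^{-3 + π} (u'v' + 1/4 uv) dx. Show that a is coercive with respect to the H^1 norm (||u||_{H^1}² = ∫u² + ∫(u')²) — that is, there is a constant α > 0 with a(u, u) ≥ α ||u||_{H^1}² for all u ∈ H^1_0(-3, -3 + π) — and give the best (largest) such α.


α = 5/8

Coercivity of a(·,·) on H^1_0(-3, -3 + π) means a(u, u) ≥ α ||u||_{H^1}² for every u ∈ H^1_0.
The interval has length L = π, and Poincaré/coercivity depend only on L. Here a(u, u) = ∫(u')² + (1/4)·∫u².
Here 0 < c = 1/4 < 1. The condition a(u,u) ≥ α||u||_{H^1}² reads (1−α)∫(u')² ≥ (α−c)∫u². Any admissible α is ≤ 1 (rapidly oscillating u have ∫u²/∫(u')² → 0), and α = 1 would force 0 ≥ (1−c)∫u², impossible since c < 1; so 1−α > 0. By the sharp Poincaré inequality on H^1_0 of an interval of length L, ∫(u')² ≥ (π/L)²∫u² with equality for the first sine mode sin(π(x−x₀)/L) (x₀ the left endpoint), so the inequality holds for all u iff (1−α)(π/L)² ≥ α − c, i.e. α ≤ ((π/L)² + c)/((π/L)² + 1) = (1 + c(L/π)²)/(1 + (L/π)²). With (π/L)² = 1 and c = 1/4, the largest admissible constant is α = ((π/L)² + c)/((π/L)² + 1).
Simplifying, α = 5/8.


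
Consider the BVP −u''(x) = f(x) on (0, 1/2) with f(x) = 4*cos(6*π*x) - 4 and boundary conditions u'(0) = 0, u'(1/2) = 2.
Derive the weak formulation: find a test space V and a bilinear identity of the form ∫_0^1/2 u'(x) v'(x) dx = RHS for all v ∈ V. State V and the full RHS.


V = H^1(0, 1/2) (v unrestricted at boundary; u is determined up to an additive constant); weak form: ∫_0^1/2 u'v' dx = ∫_0^1/2 (4*cos(6*π*x) - 4) v dx + 2·v(1/2) for all v ∈ V.

Multiply both sides by a test function v and integrate from 0 to 1/2:
  ∫_0^1/2 −u''(x) v(x) dx = ∫_0^1/2 f(x) v(x) dx.
Integrate the LHS by parts once:
  ∫_0^1/2 −u'' v dx = −[u'(x) v(x)]_0^1/2 + ∫_0^1/2 u'(x) v'(x) dx.
Thus ∫_0^1/2 u'(x) v'(x) dx = ∫_0^1/2 f(x) v(x) dx + [u'(x) v(x)]_0^1/2.
Choose V so that boundary terms are either known or forced to vanish.
u has inhomogeneous Neumann u'(0) = 0, u'(1/2) = 2. [u' v]_0^1/2 = (2)·v(1/2) − (0)·v(0) = 2·v(1/2). Take V = H^1(0, 1/2); boundary term becomes part of RHS.
Weak formulation: find u (satisfying any essential BC) such that ∫_0^1/2 u'(x) v'(x) dx = ∫_0^1/2 f v dx + 2·v(1/2) for all v ∈ V (Neumann data are natural BCs: they enter the RHS as boundary terms).
Substituting f(x) = 4*cos(6*π*x) - 4, the right-hand side is ∫_0^1/2 (4*cos(6*π*x) - 4) v dx + 2·v(1/2).
Compatibility check (pure Neumann): taking v ≡ 1 ∈ V gives 0 = ∫_0^1/2 f dx + (2) − (0), i.e. ∫_0^1/2 f dx must equal u'(0) − u'(1/2) = -2. Indeed ∫_0^1/2 (4*cos(6*π*x) - 4) dx = -2, so the data are compatible. The solution is then unique only up to an additive constant (fix it e.g. by requiring ∫_0^1/2 u dx = 0).


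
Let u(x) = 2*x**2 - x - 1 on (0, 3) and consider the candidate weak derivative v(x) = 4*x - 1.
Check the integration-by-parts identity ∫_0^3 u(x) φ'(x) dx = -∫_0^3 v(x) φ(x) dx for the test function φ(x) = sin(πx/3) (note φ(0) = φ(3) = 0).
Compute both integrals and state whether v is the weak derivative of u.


LHS = -30/π, RHS = -30/π. Yes, v = u' weakly.

u(x) = 2*x**2 - x - 1, classical derivative u'(x) = 4*x - 1.
φ(x) = sin(πx/3), so φ'(x) = π*cos(π*x/3)/3.
Note φ(0) = φ(3) = 0, so the boundary term u·φ vanishes.
LHS = ∫_0^3 u(x) φ'(x) dx = ∫_0^3 (2*π*x^2*cos(π*x/3)/3 - π*x*cos(π*x/3)/3 - π*cos(π*x/3)/3) dx. Term by term:
  ∫_0^3 -π*cos(π*x/3)/3 dx = 0;  ∫_0^3 -π*x*cos(π*x/3)/3 dx = 6/π;  ∫_0^3 2*π*x^2*cos(π*x/3)/3 dx = -36/π.
Sum: 0 + 6/π − 36/π = -30/π.
So LHS = -30/π.
∫_0^3 v(x) φ(x) dx = ∫_0^3 (4*x*sin(π*x/3) - sin(π*x/3)) dx. Term by term:
  ∫_0^3 -sin(π*x/3) dx = -6/π;  ∫_0^3 4*x*sin(π*x/3) dx = 36/π.
Sum: -6/π + 36/π = 30/π.
So RHS = -∫_0^3 v(x) φ(x) dx = -30/π.
LHS = RHS, so the identity holds for this test φ.
Moreover u is smooth here and v(x) = u'(x) = 4*x - 1 pointwise, so the identity holds for every test function. Hence v is the weak derivative of u.


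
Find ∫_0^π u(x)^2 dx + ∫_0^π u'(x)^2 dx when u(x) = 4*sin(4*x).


||u||_{H^1(0,π)}^2 = 136*π

u'(x) = 16*cos(4*x).
Expand u² and (u')² and integrate term by term on (0, π), using: for integers n ≥ 1, ∫_0^π sin²(nx) dx = ∫_0^π cos²(nx) dx = π/2; for n ≠ n', ∫_0^π sin(nx)sin(n'x) dx = ∫_0^π cos(nx)cos(n'x) dx = 0; and by product-to-sum, ∫_0^π sin(nx)cos(n'x) dx = ½∫_0^π [sin((n+n')x) + sin((n−n')x)] dx, which is 0 when n+n' is even and 2n/(n²−n'²) when n+n' is odd (it need not vanish on (0, π)).
  u² squared terms: (4)²·∫sin(4x)² dx = 16·π/2 = 8*π.
  So ∫_0^π u² dx = 8*π.
  (u')² squared terms: (16)²·∫cos(4x)² dx = 256·π/2 = 128*π.
  So ∫_0^π (u')² dx = 128*π.
||u||_{H^1}^2 = (8*π) + (128*π) = 136*π.


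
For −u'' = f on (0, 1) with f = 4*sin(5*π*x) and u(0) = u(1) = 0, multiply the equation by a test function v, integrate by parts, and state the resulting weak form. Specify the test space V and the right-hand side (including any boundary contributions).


V = H^1_0(0, 1) (so v(0) = v(1) = 0); weak form: ∫_0^1 u'v' dx = ∫_0^1 (4*sin(5*π*x)) v dx for all v ∈ V.

Multiply both sides by a test function v and integrate from 0 to 1:
  ∫_0^1 −u''(x) v(x) dx = ∫_0^1 f(x) v(x) dx.
Integrate the LHS by parts once:
  ∫_0^1 −u'' v dx = −[u'(x) v(x)]_0^1 + ∫_0^1 u'(x) v'(x) dx.
Thus ∫_0^1 u'(x) v'(x) dx = ∫_0^1 f(x) v(x) dx + [u'(x) v(x)]_0^1.
Choose V so that boundary terms are either known or forced to vanish.
u is Dirichlet: u(0) = u(1) = 0. Let V = H^1_0(0, 1); then v(0) = v(1) = 0, and [u' v]_0^1 = 0.
Weak formulation: find u (satisfying any essential BC) such that ∫_0^1 u'(x) v'(x) dx = ∫_0^1 f v dx for all v ∈ V.
Substituting f(x) = 4*sin(5*π*x), the right-hand side is ∫_0^1 (4*sin(5*π*x)) v dx.


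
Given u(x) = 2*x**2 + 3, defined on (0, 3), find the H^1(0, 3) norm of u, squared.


||u||_{H^1}^2 = 2367/5

The H^1 norm (squared) on an interval (0, L) is
  ||u||_{H^1}^2 = ∫_0^L u(x)^2 dx + ∫_0^L u'(x)^2 dx.
Compute u'(x) = 4*x.
Then u(x)^2 = 4*x**4 + 12*x**2 + 9 and u'(x)^2 = 16*x**2.
Integrate each monomial from 0 to 3 using ∫_0^3 c·x^n dx = c·3^(n+1)/(n+1):
  ∫_0^3 u(x)^2 dx = ∫_0^3 (4*x^4 + 12*x^2 + 9) dx. Term by term:
    ∫_0^3 4*x^4 dx = 972/5;  ∫_0^3 12*x^2 dx = 108;  ∫_0^3 9 dx = 27.
  Sum: 972/5 + 108 + 27 = 1647/5.
  ∫_0^3 u'(x)^2 dx = ∫_0^3 (16*x^2) dx. Term by term:
    ∫_0^3 16*x^2 dx = 144.
Adding: ||u||_{H^1}^2 = 1647/5 + 144 = 2367/5.


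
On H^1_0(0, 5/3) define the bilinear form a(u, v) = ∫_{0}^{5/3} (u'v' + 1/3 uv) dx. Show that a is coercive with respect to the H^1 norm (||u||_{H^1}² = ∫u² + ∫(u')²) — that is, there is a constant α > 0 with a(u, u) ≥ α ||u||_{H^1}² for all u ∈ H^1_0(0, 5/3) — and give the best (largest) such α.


α = (25 + 27*π^2)/(3*(25 + 9*π^2))

Coercivity of a(·,·) on H^1_0(0, 5/3) means a(u, u) ≥ α ||u||_{H^1}² for every u ∈ H^1_0.
The interval has length L = 5/3, and Poincaré/coercivity depend only on L. Here a(u, u) = ∫(u')² + (1/3)·∫u².
Here 0 < c = 1/3 < 1. The condition a(u,u) ≥ α||u||_{H^1}² reads (1−α)∫(u')² ≥ (α−c)∫u². Any admissible α is ≤ 1 (rapidly oscillating u have ∫u²/∫(u')² → 0), and α = 1 would force 0 ≥ (1−c)∫u², impossible since c < 1; so 1−α > 0. By the sharp Poincaré inequality on H^1_0 of an interval of length L, ∫(u')² ≥ (π/L)²∫u² with equality for the first sine mode sin(π(x−x₀)/L) (x₀ the left endpoint), so the inequality holds for all u iff (1−α)(π/L)² ≥ α − c, i.e. α ≤ ((π/L)² + c)/((π/L)² + 1) = (1 + c(L/π)²)/(1 + (L/π)²). With (π/L)² = 9*π^2/25 and c = 1/3, the largest admissible constant is α = ((π/L)² + c)/((π/L)² + 1).
Simplifying, α = (25 + 27*π^2)/(3*(25 + 9*π^2)).


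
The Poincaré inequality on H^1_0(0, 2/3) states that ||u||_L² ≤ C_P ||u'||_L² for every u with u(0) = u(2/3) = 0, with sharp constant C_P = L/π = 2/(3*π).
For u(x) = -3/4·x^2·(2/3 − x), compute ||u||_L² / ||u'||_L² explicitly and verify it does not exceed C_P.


||u||_L² / ||u'||_L² = sqrt(14)/21 < C_P = 2/(3*π).

u(x) = -3/4·x^2·(2/3 − x), so u'(x) = x*(9*x - 4)/4.
u(x) = -3/4·x^2·(2/3 − x) vanishes at x = 0 and x = 2/3, so u ∈ H^1_0(0, 2/3). Differentiate via the product rule and integrate the resulting polynomials term by term.
  ∫_0^2/3 u² dx = ∫_0^2/3 (9*x^6/16 - 3*x^5/4 + x^4/4) dx. Term by term:
    ∫_0^2/3 9*x^6/16 dx = 8/1701;  ∫_0^2/3 -3*x^5/4 dx = -8/729;  ∫_0^2/3 x^4/4 dx = 8/1215.
  Sum: 8/1701 − 8/729 + 8/1215 = 8/25515.
  ∫_0^2/3 (u')² dx = ∫_0^2/3 (81*x^4/16 - 9*x^3/2 + x^2) dx. Term by term:
    ∫_0^2/3 81*x^4/16 dx = 2/15;  ∫_0^2/3 -9*x^3/2 dx = -2/9;  ∫_0^2/3 x^2 dx = 8/81.
  Sum: 2/15 − 2/9 + 8/81 = 4/405.
∫_0^2/3 u² dx = 8/25515, so ||u||_L² = 2*sqrt(70)/945.
∫_0^2/3 (u')² dx = 4/405, so ||u'||_L² = 2*sqrt(5)/45.
Ratio ||u||_L² / ||u'||_L² = sqrt(14)/21.
Sharp Poincaré constant on H^1_0(0, 2/3) is C_P = L/π = 2/(3*π), achieved by sin(3*π/2·x).
A polynomial bump cannot attain the sharp Poincaré constant (only the first sine eigenfunction does), so the ratio is strictly less than C_P, consistent with ||u||_L² ≤ C_P ||u'||_L².


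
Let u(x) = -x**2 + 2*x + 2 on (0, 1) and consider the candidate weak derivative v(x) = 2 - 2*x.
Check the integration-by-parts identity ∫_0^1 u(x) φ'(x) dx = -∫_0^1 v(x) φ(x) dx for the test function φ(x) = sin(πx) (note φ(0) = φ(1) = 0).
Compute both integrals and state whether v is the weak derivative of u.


LHS = -2/π, RHS = -2/π. Yes, v = u' weakly.

u(x) = -x**2 + 2*x + 2, classical derivative u'(x) = 2 - 2*x.
φ(x) = sin(πx), so φ'(x) = π*cos(π*x).
Note φ(0) = φ(1) = 0, so the boundary term u·φ vanishes.
LHS = ∫_0^1 u(x) φ'(x) dx = ∫_0^1 (-π*x^2*cos(π*x) + 2*π*x*cos(π*x) + 2*π*cos(π*x)) dx. Term by term:
  ∫_0^1 2*π*cos(π*x) dx = 0;  ∫_0^1 -π*x^2*cos(π*x) dx = 2/π;  ∫_0^1 2*π*x*cos(π*x) dx = -4/π.
Sum: 0 + 2/π − 4/π = -2/π.
So LHS = -2/π.
∫_0^1 v(x) φ(x) dx = ∫_0^1 (-2*x*sin(π*x) + 2*sin(π*x)) dx. Term by term:
  ∫_0^1 2*sin(π*x) dx = 4/π;  ∫_0^1 -2*x*sin(π*x) dx = -2/π.
Sum: 4/π − 2/π = 2/π.
So RHS = -∫_0^1 v(x) φ(x) dx = -2/π.
LHS = RHS, so the identity holds for this test φ.
Moreover u is smooth here and v(x) = u'(x) = 2 - 2*x pointwise, so the identity holds for every test function. Hence v is the weak derivative of u.


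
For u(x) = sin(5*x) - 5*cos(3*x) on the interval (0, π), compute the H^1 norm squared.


||u||_{H^1(0,π)}^2 = 138*π

u'(x) = 15*sin(3*x) + 5*cos(5*x).
Expand u² and (u')² and integrate term by term on (0, π), using: for integers n ≥ 1, ∫_0^π sin²(nx) dx = ∫_0^π cos²(nx) dx = π/2; for n ≠ n', ∫_0^π sin(nx)sin(n'x) dx = ∫_0^π cos(nx)cos(n'x) dx = 0; and by product-to-sum, ∫_0^π sin(nx)cos(n'x) dx = ½∫_0^π [sin((n+n')x) + sin((n−n')x)] dx, which is 0 when n+n' is even and 2n/(n²−n'²) when n+n' is odd (it need not vanish on (0, π)).
  u² squared terms: (-5)²·∫cos(3x)² dx = 25·π/2 = 25*π/2;  (1)²·∫sin(5x)² dx = 1·π/2 = π/2.
  u² cross terms: 2·(-5)·(1)·∫cos(3x)·sin(5x) dx = -10·(0) = 0.
  So ∫_0^π u² dx = 25*π/2 + π/2 + 0 = 13*π.
  (u')² squared terms: (5)²·∫cos(5x)² dx = 25·π/2 = 25*π/2;  (15)²·∫sin(3x)² dx = 225·π/2 = 225*π/2.
  (u')² cross terms: 2·(5)·(15)·∫cos(5x)·sin(3x) dx = 150·(0) = 0.
  So ∫_0^π (u')² dx = 25*π/2 + 225*π/2 + 0 = 125*π.
||u||_{H^1}^2 = (13*π) + (125*π) = 138*π.


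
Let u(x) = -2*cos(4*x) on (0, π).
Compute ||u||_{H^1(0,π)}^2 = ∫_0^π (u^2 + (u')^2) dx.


||u||_{H^1(0,π)}^2 = 34*π

u'(x) = 8*sin(4*x).
Expand u² and (u')² and integrate term by term on (0, π), using: for integers n ≥ 1, ∫_0^π sin²(nx) dx = ∫_0^π cos²(nx) dx = π/2; for n ≠ n', ∫_0^π sin(nx)sin(n'x) dx = ∫_0^π cos(nx)cos(n'x) dx = 0; and by product-to-sum, ∫_0^π sin(nx)cos(n'x) dx = ½∫_0^π [sin((n+n')x) + sin((n−n')x)] dx, which is 0 when n+n' is even and 2n/(n²−n'²) when n+n' is odd (it need not vanish on (0, π)).
  u² squared terms: (-2)²·∫cos(4x)² dx = 4·π/2 = 2*π.
  So ∫_0^π u² dx = 2*π.
  (u')² squared terms: (8)²·∫sin(4x)² dx = 64·π/2 = 32*π.
  So ∫_0^π (u')² dx = 32*π.
||u||_{H^1}^2 = (2*π) + (32*π) = 34*π.


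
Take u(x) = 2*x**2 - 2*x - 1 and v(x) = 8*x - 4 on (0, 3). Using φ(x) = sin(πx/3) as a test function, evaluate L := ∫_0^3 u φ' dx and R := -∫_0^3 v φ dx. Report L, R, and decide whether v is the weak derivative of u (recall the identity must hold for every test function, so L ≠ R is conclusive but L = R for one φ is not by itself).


LHS = -24/π, RHS = -48/π. No, v is not the weak derivative of u.

u(x) = 2*x**2 - 2*x - 1, classical derivative u'(x) = 4*x - 2.
φ(x) = sin(πx/3), so φ'(x) = π*cos(π*x/3)/3.
Note φ(0) = φ(3) = 0, so the boundary term u·φ vanishes.
LHS = ∫_0^3 u(x) φ'(x) dx = ∫_0^3 (2*π*x^2*cos(π*x/3)/3 - 2*π*x*cos(π*x/3)/3 - π*cos(π*x/3)/3) dx. Term by term:
  ∫_0^3 -π*cos(π*x/3)/3 dx = 0;  ∫_0^3 -2*π*x*cos(π*x/3)/3 dx = 12/π;  ∫_0^3 2*π*x^2*cos(π*x/3)/3 dx = -36/π.
Sum: 0 + 12/π − 36/π = -24/π.
So LHS = -24/π.
∫_0^3 v(x) φ(x) dx = ∫_0^3 (8*x*sin(π*x/3) - 4*sin(π*x/3)) dx. Term by term:
  ∫_0^3 -4*sin(π*x/3) dx = -24/π;  ∫_0^3 8*x*sin(π*x/3) dx = 72/π.
Sum: -24/π + 72/π = 48/π.
So RHS = -∫_0^3 v(x) φ(x) dx = -48/π.
LHS − RHS = 24/π ≠ 0, so the identity fails.
(For a valid weak derivative the identity must hold for EVERY test function, in particular this one. The failure shows v is NOT the weak derivative of u.)
Correct weak derivative would be u'(x) = 4*x - 2.


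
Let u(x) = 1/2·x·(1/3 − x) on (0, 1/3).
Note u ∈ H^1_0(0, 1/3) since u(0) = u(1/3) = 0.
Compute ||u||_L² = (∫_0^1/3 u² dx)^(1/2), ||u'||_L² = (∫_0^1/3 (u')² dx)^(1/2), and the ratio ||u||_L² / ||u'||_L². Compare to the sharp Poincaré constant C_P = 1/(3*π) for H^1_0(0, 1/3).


||u||_L² / ||u'||_L² = sqrt(10)/30 < C_P = 1/(3*π).

u(x) = 1/2·x·(1/3 − x), so u'(x) = 1/6 - x.
u(x) = 1/2·x·(1/3 − x) vanishes at x = 0 and x = 1/3, so u ∈ H^1_0(0, 1/3). Differentiate via the product rule and integrate the resulting polynomials term by term.
  ∫_0^1/3 u² dx = ∫_0^1/3 (x^4/4 - x^3/6 + x^2/36) dx. Term by term:
    ∫_0^1/3 x^4/4 dx = 1/4860;  ∫_0^1/3 -x^3/6 dx = -1/1944;  ∫_0^1/3 x^2/36 dx = 1/2916.
  Sum: 1/4860 − 1/1944 + 1/2916 = 1/29160.
  ∫_0^1/3 (u')² dx = ∫_0^1/3 (x^2 - x/3 + 1/36) dx. Term by term:
    ∫_0^1/3 x^2 dx = 1/81;  ∫_0^1/3 -x/3 dx = -1/54;  ∫_0^1/3 1/36 dx = 1/108.
  Sum: 1/81 − 1/54 + 1/108 = 1/324.
∫_0^1/3 u² dx = 1/29160, so ||u||_L² = sqrt(10)/540.
∫_0^1/3 (u')² dx = 1/324, so ||u'||_L² = 1/18.
Ratio ||u||_L² / ||u'||_L² = sqrt(10)/30.
Sharp Poincaré constant on H^1_0(0, 1/3) is C_P = L/π = 1/(3*π), achieved by sin(3*π·x).
A polynomial bump cannot attain the sharp Poincaré constant (only the first sine eigenfunction does), so the ratio is strictly less than C_P, consistent with ||u||_L² ≤ C_P ||u'||_L².


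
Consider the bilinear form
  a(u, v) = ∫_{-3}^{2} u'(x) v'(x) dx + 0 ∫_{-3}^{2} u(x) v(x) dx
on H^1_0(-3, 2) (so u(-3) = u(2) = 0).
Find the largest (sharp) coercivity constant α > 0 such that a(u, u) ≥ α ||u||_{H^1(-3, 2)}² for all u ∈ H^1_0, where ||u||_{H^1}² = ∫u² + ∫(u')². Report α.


α = π^2/(π^2 + 25)

Coercivity of a(·,·) on H^1_0(-3, 2) means a(u, u) ≥ α ||u||_{H^1}² for every u ∈ H^1_0.
The interval has length L = 5, and Poincaré/coercivity depend only on L. Here a(u, u) = ∫(u')² + (0)·∫u².
Here c = 0, so a(u,u) = ∫(u')² alone. The condition a(u,u) ≥ α||u||_{H^1}² reads (1−α)∫(u')² ≥ (α−c)∫u². Any admissible α is ≤ 1 (rapidly oscillating u have ∫u²/∫(u')² → 0), and α = 1 would force 0 ≥ (1−c)∫u², impossible since c < 1; so 1−α > 0. By the sharp Poincaré inequality on H^1_0 of an interval of length L, ∫(u')² ≥ (π/L)²∫u² with equality for the first sine mode sin(π(x−x₀)/L) (x₀ the left endpoint), so the inequality holds for all u iff (1−α)(π/L)² ≥ α − c, i.e. α ≤ ((π/L)² + c)/((π/L)² + 1) = (1 + c(L/π)²)/(1 + (L/π)²). (Direct route, valid since c ≤ 0: Poincaré gives c∫u² ≥ c(L/π)²∫(u')², so a(u,u) ≥ (1 + c(L/π)²)∫(u')², while ||u||_{H^1}² ≤ (1 + (L/π)²)∫(u')²; dividing yields the same α.) With (π/L)² = π^2/25 and c = 0, the largest admissible constant is α = ((π/L)² + c)/((π/L)² + 1).
Simplifying, α = π^2/(π^2 + 25).
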